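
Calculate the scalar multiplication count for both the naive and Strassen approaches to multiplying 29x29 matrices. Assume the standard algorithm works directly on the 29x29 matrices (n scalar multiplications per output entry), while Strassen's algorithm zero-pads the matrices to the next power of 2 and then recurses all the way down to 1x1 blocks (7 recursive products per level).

Matrix multiplication for 29x29 matrices:

Strassen's algorithm requires power-of-2 dimensions. Pad 29x29 to 32x32 (next power of 2).

Standard algorithm: 29^3 = 24389 multiplications
Strassen's algorithm: 7^(log2(32)) = 7^5 = 16807 multiplications
Savings: 24389 - 16807 = 7582 multiplications

Standard: 24389 multiplications (29^3). Strassen: 16807 multiplications (7^5, after padding to 32x32). Strassen reduces 8 recursive multiplications to 7 at each level.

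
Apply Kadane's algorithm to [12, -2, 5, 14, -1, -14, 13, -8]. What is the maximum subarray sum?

Using Kadane's algorithm on [12, -2, 5, 14, -1, -14, 13, -8]:

Scanning through the array:
Position 1 (value -2): max_ending_here = 10, max_so_far = 12
Position 2 (value 5): max_ending_here = 15, max_so_far = 15
Position 3 (value 14): max_ending_here = 29, max_so_far = 29
Position 4 (value -1): max_ending_here = 28, max_so_far = 29
Position 5 (value -14): max_ending_here = 14, max_so_far = 29
Position 6 (value 13): max_ending_here = 27, max_so_far = 29
Position 7 (value -8): max_ending_here = 19, max_so_far = 29

Maximum subarray: [12, -2, 5, 14]
Maximum sum: 29

The maximum subarray is [12, -2, 5, 14] with sum 29. This subarray runs from index 0 to index 3.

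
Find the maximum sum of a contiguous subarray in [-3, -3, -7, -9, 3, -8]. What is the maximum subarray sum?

Using Kadane's algorithm on [-3, -3, -7, -9, 3, -8]:

Scanning through the array:
Position 1 (value -3): max_ending_here = -3, max_so_far = -3
Position 2 (value -7): max_ending_here = -7, max_so_far = -3
Position 3 (value -9): max_ending_here = -9, max_so_far = -3
Position 4 (value 3): max_ending_here = 3, max_so_far = 3
Position 5 (value -8): max_ending_here = -5, max_so_far = 3

Maximum subarray: [3]
Maximum sum: 3

The maximum subarray is [3] with sum 3. This subarray runs from index 4 to index 4.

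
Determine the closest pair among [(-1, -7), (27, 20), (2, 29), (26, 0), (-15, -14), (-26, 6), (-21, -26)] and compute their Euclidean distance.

Computing all pairwise distances among 7 points:

d((-1, -7), (27, 20)) = 38.8973
d((-1, -7), (2, 29)) = 36.1248
d((-1, -7), (26, 0)) = 27.8927
d((-1, -7), (-15, -14)) = 15.6525
d((-1, -7), (-26, 6)) = 28.178
d((-1, -7), (-21, -26)) = 27.5862
d((27, 20), (2, 29)) = 26.5707
d((27, 20), (26, 0)) = 20.025
d((27, 20), (-15, -14)) = 54.037
d((27, 20), (-26, 6)) = 54.8179
d((27, 20), (-21, -26)) = 66.4831
d((2, 29), (26, 0)) = 37.6431
d((2, 29), (-15, -14)) = 46.2385
d((2, 29), (-26, 6)) = 36.2353
d((2, 29), (-21, -26)) = 59.6154
d((26, 0), (-15, -14)) = 43.3244
d((26, 0), (-26, 6)) = 52.345
d((26, 0), (-21, -26)) = 53.7122
d((-15, -14), (-26, 6)) = 22.8254
d((-15, -14), (-21, -26)) = 13.4164 <-- minimum
d((-26, 6), (-21, -26)) = 32.3883

Closest pair: (-15, -14) and (-21, -26) with distance 13.4164

The closest pair is (-15, -14) and (-21, -26) with Euclidean distance 13.4164. For 7 points, brute-force pairwise comparison is shown above. For large n, the divide-and-conquer algorithm (sort by x, recurse on halves, check the dividing strip) achieves O(n log n).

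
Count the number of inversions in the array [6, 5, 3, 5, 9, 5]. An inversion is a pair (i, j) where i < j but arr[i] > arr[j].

Finding inversions in [6, 5, 3, 5, 9, 5]:

(0, 1): arr[0]=6 > arr[1]=5
(0, 2): arr[0]=6 > arr[2]=3
(0, 3): arr[0]=6 > arr[3]=5
(0, 5): arr[0]=6 > arr[5]=5
(1, 2): arr[1]=5 > arr[2]=3
(4, 5): arr[4]=9 > arr[5]=5

Total inversions: 6

The array has 6 inversion(s): (0,1), (0,2), (0,3), (0,5), (1,2), (4,5). Each pair (i,j) satisfies i < j and arr[i] > arr[j].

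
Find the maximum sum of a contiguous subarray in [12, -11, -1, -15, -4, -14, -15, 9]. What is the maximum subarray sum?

Using Kadane's algorithm on [12, -11, -1, -15, -4, -14, -15, 9]:

Scanning through the array:
Position 1 (value -11): max_ending_here = 1, max_so_far = 12
Position 2 (value -1): max_ending_here = 0, max_so_far = 12
Position 3 (value -15): max_ending_here = -15, max_so_far = 12
Position 4 (value -4): max_ending_here = -4, max_so_far = 12
Position 5 (value -14): max_ending_here = -14, max_so_far = 12
Position 6 (value -15): max_ending_here = -15, max_so_far = 12
Position 7 (value 9): max_ending_here = 9, max_so_far = 12

Maximum subarray: [12]
Maximum sum: 12

The maximum subarray is [12] with sum 12. This subarray runs from index 0 to index 0.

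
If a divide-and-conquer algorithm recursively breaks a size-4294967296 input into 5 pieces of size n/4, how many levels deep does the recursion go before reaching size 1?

For divide and conquer with division factor 4:

Problem sizes at each level:
Level 0: 4294967296
Level 1: 1073741824
Level 2: 268435456
Level 3: 67108864
Level 4: 16777216
Level 5: 4194304
Level 6: 1048576
Level 7: 262144
Level 8: 65536
Level 9: 16384
Level 10: 4096
Level 11: 1024
Level 12: 256
Level 13: 64
Level 14: 16
Level 15: 4
Level 16: 1

The root is level 0 and the size-1 base case is level 16 (the tree spans levels 0 through 16, i.e. 17 levels counting the root), so the depth is the number of divisions: log_4(4294967296) = 16

The recursion tree depth is log_4(4294967296) = 16. At each level, the problem size is divided by 4, so it takes 16 divisions to reduce to a base case of size 1. The algorithm makes 5 recursive calls at each level.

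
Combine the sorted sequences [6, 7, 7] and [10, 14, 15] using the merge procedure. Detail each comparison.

Merging process:

Compare 6 vs 10: take 6 from left. Merged: [6]
Compare 7 vs 10: take 7 from left. Merged: [6, 7]
Compare 7 vs 10: take 7 from left. Merged: [6, 7, 7]
Append remaining from right: [10, 14, 15]. Merged: [6, 7, 7, 10, 14, 15]

Final merged array: [6, 7, 7, 10, 14, 15]
Total comparisons: 3

The merged array is [6, 7, 7, 10, 14, 15], requiring 3 comparisons. The merge step runs in O(n) time where n is the total number of elements.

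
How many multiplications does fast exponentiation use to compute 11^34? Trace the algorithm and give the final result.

Computing 11^34 by squaring (build up from 11^1; each line after the first costs one multiplication):

11^1 = 11
11^2 = (11^1)^2 = 11^2 = 121
11^4 = (11^2)^2 = 121^2 = 14641
11^8 = (11^4)^2 = 14641^2 = 214358881
11^16 = (11^8)^2 = 214358881^2 = 45949729863572161
11^17 = 11 * 11^16 = 11 * 45949729863572161 = 505447028499293771
11^34 = (11^17)^2 = 505447028499293771^2 = 255476698618765889551019445759400441

Result: 255476698618765889551019445759400441
Multiplications needed: 6 (6 lines after 11^1)

11^34 = 255476698618765889551019445759400441. Using exponentiation by squaring, this requires 6 multiplications. The key idea: if the exponent is even, square the half-power; if odd, multiply by the base once.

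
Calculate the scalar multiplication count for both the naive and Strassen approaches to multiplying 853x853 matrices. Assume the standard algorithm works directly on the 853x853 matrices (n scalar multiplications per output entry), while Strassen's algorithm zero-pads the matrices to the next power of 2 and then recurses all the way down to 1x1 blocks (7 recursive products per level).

Matrix multiplication for 853x853 matrices:

Strassen's algorithm requires power-of-2 dimensions. Pad 853x853 to 1024x1024 (next power of 2).

Standard algorithm: 853^3 = 620650477 multiplications
Strassen's algorithm: 7^(log2(1024)) = 7^10 = 282475249 multiplications
Savings: 620650477 - 282475249 = 338175228 multiplications

Standard: 620650477 multiplications (853^3). Strassen: 282475249 multiplications (7^10, after padding to 1024x1024). Strassen reduces 8 recursive multiplications to 7 at each level.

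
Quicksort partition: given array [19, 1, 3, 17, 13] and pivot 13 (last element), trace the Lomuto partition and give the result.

Lomuto partition with pivot = 13:

Initial array: [19, 1, 3, 17, 13]

arr[0]=19 > 13: no swap
arr[1]=1 <= 13: swap with position 0, array becomes [1, 19, 3, 17, 13]
arr[2]=3 <= 13: swap with position 1, array becomes [1, 3, 19, 17, 13]
arr[3]=17 > 13: no swap

Place pivot at position 2: [1, 3, 13, 17, 19]
Pivot position: 2

After partitioning with pivot 13, the array becomes [1, 3, 13, 17, 19]. The pivot is placed at index 2. All elements to the left of the pivot are <= 13, and all elements to the right are > 13.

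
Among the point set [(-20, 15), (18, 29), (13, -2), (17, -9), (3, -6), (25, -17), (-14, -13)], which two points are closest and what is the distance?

Computing all pairwise distances among 7 points:

d((-20, 15), (18, 29)) = 40.4969
d((-20, 15), (13, -2)) = 37.1214
d((-20, 15), (17, -9)) = 44.1022
d((-20, 15), (3, -6)) = 31.1448
d((-20, 15), (25, -17)) = 55.2178
d((-20, 15), (-14, -13)) = 28.6356
d((18, 29), (13, -2)) = 31.4006
d((18, 29), (17, -9)) = 38.0132
d((18, 29), (3, -6)) = 38.0789
d((18, 29), (25, -17)) = 46.5296
d((18, 29), (-14, -13)) = 52.8015
d((13, -2), (17, -9)) = 8.0623 <-- minimum
d((13, -2), (3, -6)) = 10.7703
d((13, -2), (25, -17)) = 19.2094
d((13, -2), (-14, -13)) = 29.1548
d((17, -9), (3, -6)) = 14.3178
d((17, -9), (25, -17)) = 11.3137
d((17, -9), (-14, -13)) = 31.257
d((3, -6), (25, -17)) = 24.5967
d((3, -6), (-14, -13)) = 18.3848
d((25, -17), (-14, -13)) = 39.2046

Closest pair: (13, -2) and (17, -9) with distance 8.0623

The closest pair is (13, -2) and (17, -9) with Euclidean distance 8.0623. For 7 points, brute-force pairwise comparison is shown above. For large n, the divide-and-conquer algorithm (sort by x, recurse on halves, check the dividing strip) achieves O(n log n).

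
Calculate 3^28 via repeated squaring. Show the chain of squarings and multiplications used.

Computing 3^28 by squaring (build up from 3^1; each line after the first costs one multiplication):

3^1 = 3
3^2 = (3^1)^2 = 3^2 = 9
3^3 = 3 * 3^2 = 3 * 9 = 27
3^6 = (3^3)^2 = 27^2 = 729
3^7 = 3 * 3^6 = 3 * 729 = 2187
3^14 = (3^7)^2 = 2187^2 = 4782969
3^28 = (3^14)^2 = 4782969^2 = 22876792454961

Result: 22876792454961
Multiplications needed: 6 (6 lines after 3^1)

3^28 = 22876792454961. Using exponentiation by squaring, this requires 6 multiplications. The key idea: if the exponent is even, square the half-power; if odd, multiply by the base once.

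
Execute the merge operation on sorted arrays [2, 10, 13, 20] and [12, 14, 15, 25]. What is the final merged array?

Merging process:

Compare 2 vs 12: take 2 from left. Merged: [2]
Compare 10 vs 12: take 10 from left. Merged: [2, 10]
Compare 13 vs 12: take 12 from right. Merged: [2, 10, 12]
Compare 13 vs 14: take 13 from left. Merged: [2, 10, 12, 13]
Compare 20 vs 14: take 14 from right. Merged: [2, 10, 12, 13, 14]
Compare 20 vs 15: take 15 from right. Merged: [2, 10, 12, 13, 14, 15]
Compare 20 vs 25: take 20 from left. Merged: [2, 10, 12, 13, 14, 15, 20]
Append remaining from right: [25]. Merged: [2, 10, 12, 13, 14, 15, 20, 25]

Final merged array: [2, 10, 12, 13, 14, 15, 20, 25]
Total comparisons: 7

The merged array is [2, 10, 12, 13, 14, 15, 20, 25], requiring 7 comparisons. The merge step runs in O(n) time where n is the total number of elements.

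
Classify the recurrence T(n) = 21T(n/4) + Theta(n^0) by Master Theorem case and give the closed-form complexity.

Master Theorem for T(n) = 21T(n/4) + O(n^0):

a = 21, b = 4, c = 0
log_b(a) = log_4(21) = 2.1962

Case 1: c = 0 < log_4(21) = 2.1962
T(n) = O(n^(log_4 21))

For T(n) = 21T(n/4) + O(n^0): log_4(21) = 2.1962. This is Case 1 of the Master Theorem (c < log_b(a), work dominated by leaves), giving O(n^(log_4 21)).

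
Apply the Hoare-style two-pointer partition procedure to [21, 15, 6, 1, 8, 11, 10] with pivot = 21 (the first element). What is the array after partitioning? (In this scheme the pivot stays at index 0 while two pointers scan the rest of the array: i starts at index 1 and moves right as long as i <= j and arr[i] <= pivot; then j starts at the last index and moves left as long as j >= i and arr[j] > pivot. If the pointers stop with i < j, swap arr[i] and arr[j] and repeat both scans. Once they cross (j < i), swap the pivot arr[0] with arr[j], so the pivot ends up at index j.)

Hoare-style two-pointer partition with pivot = 21:

Initial array: [21, 15, 6, 1, 8, 11, 10]

Pointers start at i = 1, j = 6.
i ends at 7, j ends at 6: the pointers have crossed (j < i), so scanning stops.

Swap pivot arr[0] with arr[6] to place pivot at position 6: [10, 15, 6, 1, 8, 11, 21]
Pivot position: 6

After partitioning with pivot 21, the array becomes [10, 15, 6, 1, 8, 11, 21]. The pivot is placed at index 6. All elements to the left of the pivot are <= 21, and all elements to the right are > 21.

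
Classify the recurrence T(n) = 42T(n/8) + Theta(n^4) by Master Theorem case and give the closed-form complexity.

Master Theorem for T(n) = 42T(n/8) + O(n^4):

a = 42, b = 8, c = 4
log_b(a) = log_8(42) = 1.7974

Case 3: c = 4 > log_8(42) = 1.7974
T(n) = O(n^4) = O(n^4)

For T(n) = 42T(n/8) + O(n^4): log_8(42) = 1.7974. This is Case 3 of the Master Theorem (c > log_b(a), work dominated by root), giving O(n^4).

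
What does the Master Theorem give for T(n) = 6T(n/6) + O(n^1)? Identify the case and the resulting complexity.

Master Theorem for T(n) = 6T(n/6) + O(n^1):

a = 6, b = 6, c = 1
log_b(a) = log_6(6) = 1.0000

Case 2: c = 1 = log_6(6) = 1.0000
T(n) = O(n^1 log n) = O(n log n)

For T(n) = 6T(n/6) + O(n^1): log_6(6) = 1.0000. This is Case 2 of the Master Theorem (c = log_b(a), equal work at all levels), giving O(n log n).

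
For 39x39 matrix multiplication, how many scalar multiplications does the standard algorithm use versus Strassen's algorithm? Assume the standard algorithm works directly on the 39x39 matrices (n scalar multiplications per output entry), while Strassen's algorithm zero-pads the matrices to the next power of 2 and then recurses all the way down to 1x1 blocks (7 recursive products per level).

Matrix multiplication for 39x39 matrices:

Strassen's algorithm requires power-of-2 dimensions. Pad 39x39 to 64x64 (next power of 2).

Standard algorithm: 39^3 = 59319 multiplications
Strassen's algorithm: 7^(log2(64)) = 7^6 = 117649 multiplications
Difference: 59319 - 117649 = -58330 (Strassen uses MORE here due to padding overhead — for small or just-over-power-of-2 n, padding can outweigh the per-level savings)

Standard: 59319 multiplications (39^3). Strassen: 117649 multiplications (7^6, after padding to 64x64). Strassen reduces 8 recursive multiplications to 7 at each level.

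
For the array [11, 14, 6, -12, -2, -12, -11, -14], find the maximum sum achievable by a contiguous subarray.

Using Kadane's algorithm on [11, 14, 6, -12, -2, -12, -11, -14]:

Scanning through the array:
Position 1 (value 14): max_ending_here = 25, max_so_far = 25
Position 2 (value 6): max_ending_here = 31, max_so_far = 31
Position 3 (value -12): max_ending_here = 19, max_so_far = 31
Position 4 (value -2): max_ending_here = 17, max_so_far = 31
Position 5 (value -12): max_ending_here = 5, max_so_far = 31
Position 6 (value -11): max_ending_here = -6, max_so_far = 31
Position 7 (value -14): max_ending_here = -14, max_so_far = 31

Maximum subarray: [11, 14, 6]
Maximum sum: 31

The maximum subarray is [11, 14, 6] with sum 31. This subarray runs from index 0 to index 2.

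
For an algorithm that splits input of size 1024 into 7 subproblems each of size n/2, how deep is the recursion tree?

For divide and conquer with division factor 2:

Problem sizes at each level:
Level 0: 1024
Level 1: 512
Level 2: 256
Level 3: 128
Level 4: 64
Level 5: 32
Level 6: 16
Level 7: 8
Level 8: 4
Level 9: 2
Level 10: 1

The root is level 0 and the size-1 base case is level 10 (the tree spans levels 0 through 10, i.e. 11 levels counting the root), so the depth is the number of divisions: log_2(1024) = 10

The recursion tree depth is log_2(1024) = 10. At each level, the problem size is divided by 2, so it takes 10 divisions to reduce to a base case of size 1. The algorithm makes 7 recursive calls at each level.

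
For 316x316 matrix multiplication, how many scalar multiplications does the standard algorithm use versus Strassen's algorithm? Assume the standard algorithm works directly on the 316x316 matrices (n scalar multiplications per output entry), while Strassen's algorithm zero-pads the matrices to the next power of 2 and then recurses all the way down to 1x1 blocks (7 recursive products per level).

Matrix multiplication for 316x316 matrices:

Strassen's algorithm requires power-of-2 dimensions. Pad 316x316 to 512x512 (next power of 2).

Standard algorithm: 316^3 = 31554496 multiplications
Strassen's algorithm: 7^(log2(512)) = 7^9 = 40353607 multiplications
Difference: 31554496 - 40353607 = -8799111 (Strassen uses MORE here due to padding overhead — for small or just-over-power-of-2 n, padding can outweigh the per-level savings)

Standard: 31554496 multiplications (316^3). Strassen: 40353607 multiplications (7^9, after padding to 512x512). Strassen reduces 8 recursive multiplications to 7 at each level.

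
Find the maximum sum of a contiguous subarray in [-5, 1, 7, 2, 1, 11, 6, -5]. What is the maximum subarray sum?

Using Kadane's algorithm on [-5, 1, 7, 2, 1, 11, 6, -5]:

Scanning through the array:
Position 1 (value 1): max_ending_here = 1, max_so_far = 1
Position 2 (value 7): max_ending_here = 8, max_so_far = 8
Position 3 (value 2): max_ending_here = 10, max_so_far = 10
Position 4 (value 1): max_ending_here = 11, max_so_far = 11
Position 5 (value 11): max_ending_here = 22, max_so_far = 22
Position 6 (value 6): max_ending_here = 28, max_so_far = 28
Position 7 (value -5): max_ending_here = 23, max_so_far = 28

Maximum subarray: [1, 7, 2, 1, 11, 6]
Maximum sum: 28

The maximum subarray is [1, 7, 2, 1, 11, 6] with sum 28. This subarray runs from index 1 to index 6.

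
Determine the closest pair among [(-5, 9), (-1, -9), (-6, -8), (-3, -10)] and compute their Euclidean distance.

Computing all pairwise distances among 4 points:

d((-5, 9), (-1, -9)) = 18.4391
d((-5, 9), (-6, -8)) = 17.0294
d((-5, 9), (-3, -10)) = 19.105
d((-1, -9), (-6, -8)) = 5.099
d((-1, -9), (-3, -10)) = 2.2361 <-- minimum
d((-6, -8), (-3, -10)) = 3.6056

Closest pair: (-1, -9) and (-3, -10) with distance 2.2361

The closest pair is (-1, -9) and (-3, -10) with Euclidean distance 2.2361. For 4 points, brute-force pairwise comparison is shown above. For large n, the divide-and-conquer algorithm (sort by x, recurse on halves, check the dividing strip) achieves O(n log n).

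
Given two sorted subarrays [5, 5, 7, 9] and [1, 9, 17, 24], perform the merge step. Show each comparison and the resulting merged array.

Merging process:

Compare 5 vs 1: take 1 from right. Merged: [1]
Compare 5 vs 9: take 5 from left. Merged: [1, 5]
Compare 5 vs 9: take 5 from left. Merged: [1, 5, 5]
Compare 7 vs 9: take 7 from left. Merged: [1, 5, 5, 7]
Compare 9 vs 9: take 9 from left. Merged: [1, 5, 5, 7, 9]
Append remaining from right: [9, 17, 24]. Merged: [1, 5, 5, 7, 9, 9, 17, 24]

Final merged array: [1, 5, 5, 7, 9, 9, 17, 24]
Total comparisons: 5

The merged array is [1, 5, 5, 7, 9, 9, 17, 24], requiring 5 comparisons. The merge step runs in O(n) time where n is the total number of elements.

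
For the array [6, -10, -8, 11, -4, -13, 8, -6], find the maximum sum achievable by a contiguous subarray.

Using Kadane's algorithm on [6, -10, -8, 11, -4, -13, 8, -6]:

Scanning through the array:
Position 1 (value -10): max_ending_here = -4, max_so_far = 6
Position 2 (value -8): max_ending_here = -8, max_so_far = 6
Position 3 (value 11): max_ending_here = 11, max_so_far = 11
Position 4 (value -4): max_ending_here = 7, max_so_far = 11
Position 5 (value -13): max_ending_here = -6, max_so_far = 11
Position 6 (value 8): max_ending_here = 8, max_so_far = 11
Position 7 (value -6): max_ending_here = 2, max_so_far = 11

Maximum subarray: [11]
Maximum sum: 11

The maximum subarray is [11] with sum 11. This subarray runs from index 3 to index 3.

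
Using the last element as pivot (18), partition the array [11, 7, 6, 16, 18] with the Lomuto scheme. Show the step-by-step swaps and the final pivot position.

Lomuto partition with pivot = 18:

Initial array: [11, 7, 6, 16, 18]

arr[0]=11 <= 18: swap with position 0, array becomes [11, 7, 6, 16, 18]
arr[1]=7 <= 18: swap with position 1, array becomes [11, 7, 6, 16, 18]
arr[2]=6 <= 18: swap with position 2, array becomes [11, 7, 6, 16, 18]
arr[3]=16 <= 18: swap with position 3, array becomes [11, 7, 6, 16, 18]

Place pivot at position 4: [11, 7, 6, 16, 18]
Pivot position: 4

After partitioning with pivot 18, the array becomes [11, 7, 6, 16, 18]. The pivot is placed at index 4. All elements to the left of the pivot are <= 18, and all elements to the right are > 18.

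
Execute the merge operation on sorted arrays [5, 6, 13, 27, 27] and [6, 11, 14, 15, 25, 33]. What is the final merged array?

Merging process:

Compare 5 vs 6: take 5 from left. Merged: [5]
Compare 6 vs 6: take 6 from left. Merged: [5, 6]
Compare 13 vs 6: take 6 from right. Merged: [5, 6, 6]
Compare 13 vs 11: take 11 from right. Merged: [5, 6, 6, 11]
Compare 13 vs 14: take 13 from left. Merged: [5, 6, 6, 11, 13]
Compare 27 vs 14: take 14 from right. Merged: [5, 6, 6, 11, 13, 14]
Compare 27 vs 15: take 15 from right. Merged: [5, 6, 6, 11, 13, 14, 15]
Compare 27 vs 25: take 25 from right. Merged: [5, 6, 6, 11, 13, 14, 15, 25]
Compare 27 vs 33: take 27 from left. Merged: [5, 6, 6, 11, 13, 14, 15, 25, 27]
Compare 27 vs 33: take 27 from left. Merged: [5, 6, 6, 11, 13, 14, 15, 25, 27, 27]
Append remaining from right: [33]. Merged: [5, 6, 6, 11, 13, 14, 15, 25, 27, 27, 33]

Final merged array: [5, 6, 6, 11, 13, 14, 15, 25, 27, 27, 33]
Total comparisons: 10

The merged array is [5, 6, 6, 11, 13, 14, 15, 25, 27, 27, 33], requiring 10 comparisons. The merge step runs in O(n) time where n is the total number of elements.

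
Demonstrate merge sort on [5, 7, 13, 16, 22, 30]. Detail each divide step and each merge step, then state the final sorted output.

Merge sort trace:

Split: [5, 7, 13, 16, 22, 30] -> [5, 7, 13] and [16, 22, 30]
  Split: [5, 7, 13] -> [5] and [7, 13]
    Split: [7, 13] -> [7] and [13]
    Merge: [7] + [13] -> [7, 13]
  Merge: [5] + [7, 13] -> [5, 7, 13]
  Split: [16, 22, 30] -> [16] and [22, 30]
    Split: [22, 30] -> [22] and [30]
    Merge: [22] + [30] -> [22, 30]
  Merge: [16] + [22, 30] -> [16, 22, 30]
Merge: [5, 7, 13] + [16, 22, 30] -> [5, 7, 13, 16, 22, 30]

Final sorted array: [5, 7, 13, 16, 22, 30]

The merge sort proceeds by recursively splitting the array and merging sorted halves.
After all merges, the sorted array is [5, 7, 13, 16, 22, 30].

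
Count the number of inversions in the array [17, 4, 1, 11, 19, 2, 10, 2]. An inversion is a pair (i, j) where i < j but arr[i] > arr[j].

Finding inversions in [17, 4, 1, 11, 19, 2, 10, 2]:

(0, 1): arr[0]=17 > arr[1]=4
(0, 2): arr[0]=17 > arr[2]=1
(0, 3): arr[0]=17 > arr[3]=11
(0, 5): arr[0]=17 > arr[5]=2
(0, 6): arr[0]=17 > arr[6]=10
(0, 7): arr[0]=17 > arr[7]=2
(1, 2): arr[1]=4 > arr[2]=1
(1, 5): arr[1]=4 > arr[5]=2
(1, 7): arr[1]=4 > arr[7]=2
(3, 5): arr[3]=11 > arr[5]=2
(3, 6): arr[3]=11 > arr[6]=10
(3, 7): arr[3]=11 > arr[7]=2
(4, 5): arr[4]=19 > arr[5]=2
(4, 6): arr[4]=19 > arr[6]=10
(4, 7): arr[4]=19 > arr[7]=2
(6, 7): arr[6]=10 > arr[7]=2

Total inversions: 16

The array has 16 inversion(s): (0,1), (0,2), (0,3), (0,5), (0,6), (0,7), (1,2), (1,5), (1,7), (3,5), (3,6), (3,7), (4,5), (4,6), (4,7), (6,7). Each pair (i,j) satisfies i < j and arr[i] > arr[j].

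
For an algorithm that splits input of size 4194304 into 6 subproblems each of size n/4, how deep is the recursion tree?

For divide and conquer with division factor 4:

Problem sizes at each level:
Level 0: 4194304
Level 1: 1048576
Level 2: 262144
Level 3: 65536
Level 4: 16384
Level 5: 4096
Level 6: 1024
Level 7: 256
Level 8: 64
Level 9: 16
Level 10: 4
Level 11: 1

The root is level 0 and the size-1 base case is level 11 (the tree spans levels 0 through 11, i.e. 12 levels counting the root), so the depth is the number of divisions: log_4(4194304) = 11

The recursion tree depth is log_4(4194304) = 11. At each level, the problem size is divided by 4, so it takes 11 divisions to reduce to a base case of size 1. The algorithm makes 6 recursive calls at each level.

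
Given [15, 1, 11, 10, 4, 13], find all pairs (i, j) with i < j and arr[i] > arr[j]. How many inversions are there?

Finding inversions in [15, 1, 11, 10, 4, 13]:

(0, 1): arr[0]=15 > arr[1]=1
(0, 2): arr[0]=15 > arr[2]=11
(0, 3): arr[0]=15 > arr[3]=10
(0, 4): arr[0]=15 > arr[4]=4
(0, 5): arr[0]=15 > arr[5]=13
(2, 3): arr[2]=11 > arr[3]=10
(2, 4): arr[2]=11 > arr[4]=4
(3, 4): arr[3]=10 > arr[4]=4

Total inversions: 8

The array has 8 inversion(s): (0,1), (0,2), (0,3), (0,4), (0,5), (2,3), (2,4), (3,4). Each pair (i,j) satisfies i < j and arr[i] > arr[j].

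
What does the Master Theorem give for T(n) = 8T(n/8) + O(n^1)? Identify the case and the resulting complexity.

Master Theorem for T(n) = 8T(n/8) + O(n^1):

a = 8, b = 8, c = 1
log_b(a) = log_8(8) = 1.0000

Case 2: c = 1 = log_8(8) = 1.0000
T(n) = O(n^1 log n) = O(n log n)

For T(n) = 8T(n/8) + O(n^1): log_8(8) = 1.0000. This is Case 2 of the Master Theorem (c = log_b(a), equal work at all levels), giving O(n log n).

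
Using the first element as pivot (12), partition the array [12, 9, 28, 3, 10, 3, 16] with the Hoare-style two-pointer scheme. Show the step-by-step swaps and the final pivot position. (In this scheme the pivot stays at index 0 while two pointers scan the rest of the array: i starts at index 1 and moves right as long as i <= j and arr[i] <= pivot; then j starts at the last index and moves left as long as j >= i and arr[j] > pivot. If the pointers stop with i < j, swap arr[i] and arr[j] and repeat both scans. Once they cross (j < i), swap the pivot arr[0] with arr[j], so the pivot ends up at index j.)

Hoare-style two-pointer partition with pivot = 12:

Initial array: [12, 9, 28, 3, 10, 3, 16]

Pointers start at i = 1, j = 6.
i stops at index 2 (arr[2]=28 > 12), j stops at index 5 (arr[5]=3 <= 12): swap arr[2] and arr[5], array becomes [12, 9, 3, 3, 10, 28, 16]
i ends at 5, j ends at 4: the pointers have crossed (j < i), so scanning stops.

Swap pivot arr[0] with arr[4] to place pivot at position 4: [10, 9, 3, 3, 12, 28, 16]
Pivot position: 4

After partitioning with pivot 12, the array becomes [10, 9, 3, 3, 12, 28, 16]. The pivot is placed at index 4. All elements to the left of the pivot are <= 12, and all elements to the right are > 12.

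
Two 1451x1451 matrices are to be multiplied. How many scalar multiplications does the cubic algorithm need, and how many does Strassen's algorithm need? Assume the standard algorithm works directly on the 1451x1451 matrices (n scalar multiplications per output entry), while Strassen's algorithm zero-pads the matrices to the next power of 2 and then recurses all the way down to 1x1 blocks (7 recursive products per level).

Matrix multiplication for 1451x1451 matrices:

Strassen's algorithm requires power-of-2 dimensions. Pad 1451x1451 to 2048x2048 (next power of 2).

Standard algorithm: 1451^3 = 3054936851 multiplications
Strassen's algorithm: 7^(log2(2048)) = 7^11 = 1977326743 multiplications
Savings: 3054936851 - 1977326743 = 1077610108 multiplications

Standard: 3054936851 multiplications (1451^3). Strassen: 1977326743 multiplications (7^11, after padding to 2048x2048). Strassen reduces 8 recursive multiplications to 7 at each level.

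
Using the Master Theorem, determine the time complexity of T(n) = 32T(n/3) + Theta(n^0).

Master Theorem for T(n) = 32T(n/3) + O(n^0):

a = 32, b = 3, c = 0
log_b(a) = log_3(32) = 3.1546

Case 1: c = 0 < log_3(32) = 3.1546
T(n) = O(n^(log_3 32))

For T(n) = 32T(n/3) + O(n^0): log_3(32) = 3.1546. This is Case 1 of the Master Theorem (c < log_b(a), work dominated by leaves), giving O(n^(log_3 32)).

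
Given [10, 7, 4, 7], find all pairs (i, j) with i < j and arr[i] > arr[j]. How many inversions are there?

Finding inversions in [10, 7, 4, 7]:

(0, 1): arr[0]=10 > arr[1]=7
(0, 2): arr[0]=10 > arr[2]=4
(0, 3): arr[0]=10 > arr[3]=7
(1, 2): arr[1]=7 > arr[2]=4

Total inversions: 4

The array has 4 inversion(s): (0,1), (0,2), (0,3), (1,2). Each pair (i,j) satisfies i < j and arr[i] > arr[j].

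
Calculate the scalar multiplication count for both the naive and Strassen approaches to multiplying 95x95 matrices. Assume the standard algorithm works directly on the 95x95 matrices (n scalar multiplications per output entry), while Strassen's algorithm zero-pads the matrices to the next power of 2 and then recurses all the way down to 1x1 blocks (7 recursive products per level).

Matrix multiplication for 95x95 matrices:

Strassen's algorithm requires power-of-2 dimensions. Pad 95x95 to 128x128 (next power of 2).

Standard algorithm: 95^3 = 857375 multiplications
Strassen's algorithm: 7^(log2(128)) = 7^7 = 823543 multiplications
Savings: 857375 - 823543 = 33832 multiplications

Standard: 857375 multiplications (95^3). Strassen: 823543 multiplications (7^7, after padding to 128x128). Strassen reduces 8 recursive multiplications to 7 at each level.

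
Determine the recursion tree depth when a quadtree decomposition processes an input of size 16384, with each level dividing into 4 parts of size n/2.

For divide and conquer with division factor 2:

Problem sizes at each level:
Level 0: 16384
Level 1: 8192
Level 2: 4096
Level 3: 2048
Level 4: 1024
Level 5: 512
Level 6: 256
Level 7: 128
Level 8: 64
Level 9: 32
Level 10: 16
Level 11: 8
Level 12: 4
Level 13: 2
Level 14: 1

The root is level 0 and the size-1 base case is level 14 (the tree spans levels 0 through 14, i.e. 15 levels counting the root), so the depth is the number of divisions: log_2(16384) = 14

The recursion tree depth is log_2(16384) = 14. At each level, the problem size is divided by 2, so it takes 14 divisions to reduce to a base case of size 1. The algorithm makes 4 recursive calls at each level.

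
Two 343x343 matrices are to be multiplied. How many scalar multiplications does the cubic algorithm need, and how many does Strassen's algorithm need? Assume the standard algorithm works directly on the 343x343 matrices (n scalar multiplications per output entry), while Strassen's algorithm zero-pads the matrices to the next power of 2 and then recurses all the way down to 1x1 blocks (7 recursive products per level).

Matrix multiplication for 343x343 matrices:

Strassen's algorithm requires power-of-2 dimensions. Pad 343x343 to 512x512 (next power of 2).

Standard algorithm: 343^3 = 40353607 multiplications
Strassen's algorithm: 7^(log2(512)) = 7^9 = 40353607 multiplications
Savings: 40353607 - 40353607 = 0 multiplications

Standard: 40353607 multiplications (343^3). Strassen: 40353607 multiplications (7^9, after padding to 512x512). Strassen reduces 8 recursive multiplications to 7 at each level.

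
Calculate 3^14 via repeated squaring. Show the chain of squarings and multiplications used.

Computing 3^14 by squaring (build up from 3^1; each line after the first costs one multiplication):

3^1 = 3
3^2 = (3^1)^2 = 3^2 = 9
3^3 = 3 * 3^2 = 3 * 9 = 27
3^6 = (3^3)^2 = 27^2 = 729
3^7 = 3 * 3^6 = 3 * 729 = 2187
3^14 = (3^7)^2 = 2187^2 = 4782969

Result: 4782969
Multiplications needed: 5 (5 lines after 3^1)

3^14 = 4782969. Using exponentiation by squaring, this requires 5 multiplications. The key idea: if the exponent is even, square the half-power; if odd, multiply by the base once.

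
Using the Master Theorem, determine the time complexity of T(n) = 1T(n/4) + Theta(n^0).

Master Theorem for T(n) = 1T(n/4) + O(n^0):

a = 1, b = 4, c = 0
log_b(a) = log_4(1) = 0.0000

Case 2: c = 0 = log_4(1) = 0.0000
T(n) = O(n^0 log n) = O(log n)

For T(n) = 1T(n/4) + O(n^0): log_4(1) = 0.0000. This is Case 2 of the Master Theorem (c = log_b(a), equal work at all levels), giving O(log n).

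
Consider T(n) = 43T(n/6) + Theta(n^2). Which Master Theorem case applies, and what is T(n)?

Master Theorem for T(n) = 43T(n/6) + O(n^2):

a = 43, b = 6, c = 2
log_b(a) = log_6(43) = 2.0992

Case 1: c = 2 < log_6(43) = 2.0992
T(n) = O(n^(log_6 43))

For T(n) = 43T(n/6) + O(n^2): log_6(43) = 2.0992. This is Case 1 of the Master Theorem (c < log_b(a), work dominated by leaves), giving O(n^(log_6 43)).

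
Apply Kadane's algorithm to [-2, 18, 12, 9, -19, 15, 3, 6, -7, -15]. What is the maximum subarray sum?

Using Kadane's algorithm on [-2, 18, 12, 9, -19, 15, 3, 6, -7, -15]:

Scanning through the array:
Position 1 (value 18): max_ending_here = 18, max_so_far = 18
Position 2 (value 12): max_ending_here = 30, max_so_far = 30
Position 3 (value 9): max_ending_here = 39, max_so_far = 39
Position 4 (value -19): max_ending_here = 20, max_so_far = 39
Position 5 (value 15): max_ending_here = 35, max_so_far = 39
Position 6 (value 3): max_ending_here = 38, max_so_far = 39
Position 7 (value 6): max_ending_here = 44, max_so_far = 44
Position 8 (value -7): max_ending_here = 37, max_so_far = 44
Position 9 (value -15): max_ending_here = 22, max_so_far = 44

Maximum subarray: [18, 12, 9, -19, 15, 3, 6]
Maximum sum: 44

The maximum subarray is [18, 12, 9, -19, 15, 3, 6] with sum 44. This subarray runs from index 1 to index 7.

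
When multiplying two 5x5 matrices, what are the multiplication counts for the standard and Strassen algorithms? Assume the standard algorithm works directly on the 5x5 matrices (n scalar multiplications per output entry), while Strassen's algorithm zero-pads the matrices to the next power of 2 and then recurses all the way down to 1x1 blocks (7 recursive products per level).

Matrix multiplication for 5x5 matrices:

Strassen's algorithm requires power-of-2 dimensions. Pad 5x5 to 8x8 (next power of 2).

Standard algorithm: 5^3 = 125 multiplications
Strassen's algorithm: 7^(log2(8)) = 7^3 = 343 multiplications
Difference: 125 - 343 = -218 (Strassen uses MORE here due to padding overhead — for small or just-over-power-of-2 n, padding can outweigh the per-level savings)

Standard: 125 multiplications (5^3). Strassen: 343 multiplications (7^3, after padding to 8x8). Strassen reduces 8 recursive multiplications to 7 at each level.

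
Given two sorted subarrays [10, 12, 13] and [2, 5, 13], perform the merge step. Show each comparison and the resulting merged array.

Merging process:

Compare 10 vs 2: take 2 from right. Merged: [2]
Compare 10 vs 5: take 5 from right. Merged: [2, 5]
Compare 10 vs 13: take 10 from left. Merged: [2, 5, 10]
Compare 12 vs 13: take 12 from left. Merged: [2, 5, 10, 12]
Compare 13 vs 13: take 13 from left. Merged: [2, 5, 10, 12, 13]
Append remaining from right: [13]. Merged: [2, 5, 10, 12, 13, 13]

Final merged array: [2, 5, 10, 12, 13, 13]
Total comparisons: 5

The merged array is [2, 5, 10, 12, 13, 13], requiring 5 comparisons. The merge step runs in O(n) time where n is the total number of elements.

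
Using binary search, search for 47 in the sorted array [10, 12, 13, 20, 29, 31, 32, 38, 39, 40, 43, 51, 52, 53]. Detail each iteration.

Binary search for 47 in [10, 12, 13, 20, 29, 31, 32, 38, 39, 40, 43, 51, 52, 53]:

lo=0, hi=13, mid=6, arr[mid]=32 -> 32 < 47, search right half
lo=7, hi=13, mid=10, arr[mid]=43 -> 43 < 47, search right half
lo=11, hi=13, mid=12, arr[mid]=52 -> 52 > 47, search left half
lo=11, hi=11, mid=11, arr[mid]=51 -> 51 > 47, search left half
lo=11 > hi=10, target 47 not found

Binary search determines that 47 is not in the array after 4 comparisons. The search space was exhausted without finding the target.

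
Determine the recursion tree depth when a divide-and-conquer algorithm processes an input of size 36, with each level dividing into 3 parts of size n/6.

For divide and conquer with division factor 6:

Problem sizes at each level:
Level 0: 36
Level 1: 6
Level 2: 1

The root is level 0 and the size-1 base case is level 2 (the tree spans levels 0 through 2, i.e. 3 levels counting the root), so the depth is the number of divisions: log_6(36) = 2

The recursion tree depth is log_6(36) = 2. At each level, the problem size is divided by 6, so it takes 2 divisions to reduce to a base case of size 1. The algorithm makes 3 recursive calls at each level.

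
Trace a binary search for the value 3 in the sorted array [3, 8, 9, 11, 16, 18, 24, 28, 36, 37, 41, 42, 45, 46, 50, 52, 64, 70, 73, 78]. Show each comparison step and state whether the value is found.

Binary search for 3 in [3, 8, 9, 11, 16, 18, 24, 28, 36, 37, 41, 42, 45, 46, 50, 52, 64, 70, 73, 78]:

lo=0, hi=19, mid=9, arr[mid]=37 -> 37 > 3, search left half
lo=0, hi=8, mid=4, arr[mid]=16 -> 16 > 3, search left half
lo=0, hi=3, mid=1, arr[mid]=8 -> 8 > 3, search left half
lo=0, hi=0, mid=0, arr[mid]=3 -> Found target at index 0!

Binary search finds 3 at index 0 after 4 comparisons. The search repeatedly halves the search space by comparing with the middle element.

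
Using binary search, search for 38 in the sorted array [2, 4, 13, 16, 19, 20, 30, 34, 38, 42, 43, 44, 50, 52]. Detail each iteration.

Binary search for 38 in [2, 4, 13, 16, 19, 20, 30, 34, 38, 42, 43, 44, 50, 52]:

lo=0, hi=13, mid=6, arr[mid]=30 -> 30 < 38, search right half
lo=7, hi=13, mid=10, arr[mid]=43 -> 43 > 38, search left half
lo=7, hi=9, mid=8, arr[mid]=38 -> Found target at index 8!

Binary search finds 38 at index 8 after 3 comparisons. The search repeatedly halves the search space by comparing with the middle element.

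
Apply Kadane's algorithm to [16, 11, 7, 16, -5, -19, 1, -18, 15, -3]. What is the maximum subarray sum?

Using Kadane's algorithm on [16, 11, 7, 16, -5, -19, 1, -18, 15, -3]:

Scanning through the array:
Position 1 (value 11): max_ending_here = 27, max_so_far = 27
Position 2 (value 7): max_ending_here = 34, max_so_far = 34
Position 3 (value 16): max_ending_here = 50, max_so_far = 50
Position 4 (value -5): max_ending_here = 45, max_so_far = 50
Position 5 (value -19): max_ending_here = 26, max_so_far = 50
Position 6 (value 1): max_ending_here = 27, max_so_far = 50
Position 7 (value -18): max_ending_here = 9, max_so_far = 50
Position 8 (value 15): max_ending_here = 24, max_so_far = 50
Position 9 (value -3): max_ending_here = 21, max_so_far = 50

Maximum subarray: [16, 11, 7, 16]
Maximum sum: 50

The maximum subarray is [16, 11, 7, 16] with sum 50. This subarray runs from index 0 to index 3.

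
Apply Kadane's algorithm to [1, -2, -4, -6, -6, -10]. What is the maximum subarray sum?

Using Kadane's algorithm on [1, -2, -4, -6, -6, -10]:

Scanning through the array:
Position 1 (value -2): max_ending_here = -1, max_so_far = 1
Position 2 (value -4): max_ending_here = -4, max_so_far = 1
Position 3 (value -6): max_ending_here = -6, max_so_far = 1
Position 4 (value -6): max_ending_here = -6, max_so_far = 1
Position 5 (value -10): max_ending_here = -10, max_so_far = 1

Maximum subarray: [1]
Maximum sum: 1

The maximum subarray is [1] with sum 1. This subarray runs from index 0 to index 0.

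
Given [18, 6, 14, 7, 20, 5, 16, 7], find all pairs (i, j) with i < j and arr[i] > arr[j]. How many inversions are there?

Finding inversions in [18, 6, 14, 7, 20, 5, 16, 7]:

(0, 1): arr[0]=18 > arr[1]=6
(0, 2): arr[0]=18 > arr[2]=14
(0, 3): arr[0]=18 > arr[3]=7
(0, 5): arr[0]=18 > arr[5]=5
(0, 6): arr[0]=18 > arr[6]=16
(0, 7): arr[0]=18 > arr[7]=7
(1, 5): arr[1]=6 > arr[5]=5
(2, 3): arr[2]=14 > arr[3]=7
(2, 5): arr[2]=14 > arr[5]=5
(2, 7): arr[2]=14 > arr[7]=7
(3, 5): arr[3]=7 > arr[5]=5
(4, 5): arr[4]=20 > arr[5]=5
(4, 6): arr[4]=20 > arr[6]=16
(4, 7): arr[4]=20 > arr[7]=7
(6, 7): arr[6]=16 > arr[7]=7

Total inversions: 15

The array has 15 inversion(s): (0,1), (0,2), (0,3), (0,5), (0,6), (0,7), (1,5), (2,3), (2,5), (2,7), (3,5), (4,5), (4,6), (4,7), (6,7). Each pair (i,j) satisfies i < j and arr[i] > arr[j].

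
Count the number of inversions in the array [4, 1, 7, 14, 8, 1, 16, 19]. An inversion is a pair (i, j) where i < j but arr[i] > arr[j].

Finding inversions in [4, 1, 7, 14, 8, 1, 16, 19]:

(0, 1): arr[0]=4 > arr[1]=1
(0, 5): arr[0]=4 > arr[5]=1
(2, 5): arr[2]=7 > arr[5]=1
(3, 4): arr[3]=14 > arr[4]=8
(3, 5): arr[3]=14 > arr[5]=1
(4, 5): arr[4]=8 > arr[5]=1

Total inversions: 6

The array has 6 inversion(s): (0,1), (0,5), (2,5), (3,4), (3,5), (4,5). Each pair (i,j) satisfies i < j and arr[i] > arr[j].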